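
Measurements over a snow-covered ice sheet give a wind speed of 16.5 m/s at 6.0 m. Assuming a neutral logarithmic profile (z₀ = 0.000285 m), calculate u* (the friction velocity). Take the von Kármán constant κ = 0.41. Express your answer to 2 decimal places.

u* ≈ 0.68 m/s

Log law: V(z) = (u*/κ) · ln(z/z₀) ⇒ u* = κ · V / ln(z/z₀)
u* = 0.41 × 16.5 / ln(6.0/0.000285) = 0.41 × 16.5 / 9.9548
   = 6.7650 / 9.9548 = 0.6796 m/s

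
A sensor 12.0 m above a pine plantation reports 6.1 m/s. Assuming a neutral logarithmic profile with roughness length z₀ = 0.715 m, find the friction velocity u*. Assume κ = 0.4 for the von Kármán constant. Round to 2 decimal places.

u* ≈ 0.87 m/s

Log law: V(z) = (u*/κ) · ln(z/z₀) ⇒ u* = κ · V / ln(z/z₀)
u* = 0.4 × 6.1 / ln(12.0/0.715) = 0.4 × 6.1 / 2.8204
   = 2.4400 / 2.8204 = 0.8651 m/s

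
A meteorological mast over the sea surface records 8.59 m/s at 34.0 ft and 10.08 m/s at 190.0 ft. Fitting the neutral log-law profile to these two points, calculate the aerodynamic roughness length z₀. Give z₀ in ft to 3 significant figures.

Log law: V(z) ∝ ln(z/z₀). With r = V₁/V₂ = 8.59/10.08 = 0.85218,
r · ln(z₂/z₀) = ln(z₁/z₀) ⇒ ln z₀ = (ln z₁ − r·ln z₂)/(1 − r)
ln z₀ = (3.52636 − 0.85218×5.24702) / 0.14782 = -6.3934
z₀ = exp(-6.3934) = 0.001672 ft

z₀ ≈ 0.00167 ft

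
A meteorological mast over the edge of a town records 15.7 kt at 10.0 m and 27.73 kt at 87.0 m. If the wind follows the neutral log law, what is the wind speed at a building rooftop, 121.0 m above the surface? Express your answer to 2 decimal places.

29.56 kt

Log law: V ∝ ln(z/z₀). From the pair, with r = V₁/V₂ = 0.56617,
ln z₀ = (ln z₁ − r·ln z₂)/(1 − r) = (2.3026 − 0.56617×4.4659)/0.43383 = -0.5207 → z₀ = 0.5941 m
V₃ = V₁ · ln(z₃/z₀)/ln(z₁/z₀) = 15.7 × 5.3165/2.8233 = 29.5644 kt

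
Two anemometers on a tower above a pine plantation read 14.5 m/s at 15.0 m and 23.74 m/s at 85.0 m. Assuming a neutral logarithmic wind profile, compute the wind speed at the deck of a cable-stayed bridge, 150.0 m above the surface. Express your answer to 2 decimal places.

Log law: V ∝ ln(z/z₀). From the pair, with r = V₁/V₂ = 0.61078,
ln z₀ = (ln z₁ − r·ln z₂)/(1 − r) = (2.7081 − 0.61078×4.4427)/0.38922 = -0.0140 → z₀ = 0.9861 m
V₃ = V₁ · ln(z₃/z₀)/ln(z₁/z₀) = 14.5 × 5.0246/2.7220 = 26.7656 m/s

26.77 m/s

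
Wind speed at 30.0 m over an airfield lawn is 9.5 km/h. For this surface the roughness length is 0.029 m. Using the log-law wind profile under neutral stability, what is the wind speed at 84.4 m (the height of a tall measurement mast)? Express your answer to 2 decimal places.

Log law: V(z) ∝ ln(z/z₀), so V₂/V₁ = ln(z₂/z₀) / ln(z₁/z₀).
ln(84.4/0.029) = 7.9760, ln(30.0/0.029) = 6.9417
V₂ = 9.5 × 7.9760/6.9417 = 9.5 × 1.1490 = 10.9156 km/h

10.92 km/h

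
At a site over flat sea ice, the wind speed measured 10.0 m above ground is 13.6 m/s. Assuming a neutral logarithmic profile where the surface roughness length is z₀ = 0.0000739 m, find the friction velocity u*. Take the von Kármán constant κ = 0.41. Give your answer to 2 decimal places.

Log law: V(z) = (u*/κ) · ln(z/z₀) ⇒ u* = κ · V / ln(z/z₀)
u* = 0.41 × 13.6 / ln(10.0/0.0000739) = 0.41 × 13.6 / 11.8154
   = 5.5760 / 11.8154 = 0.4719 m/s

u* ≈ 0.47 m/s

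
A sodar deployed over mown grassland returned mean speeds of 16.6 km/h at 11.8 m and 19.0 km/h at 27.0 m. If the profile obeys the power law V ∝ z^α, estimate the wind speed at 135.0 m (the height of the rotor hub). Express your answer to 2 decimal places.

24.70 km/h

First find α: α = ln(V₂/V₁)/ln(z₂/z₁) = ln(19.0/16.6)/ln(27.0/11.8) = 0.13504/0.82774 = 0.1631
Extrapolate from 27.0 m to 135.0 m: V₃ = 19.0 × (135.0/27.0)^0.1631 = 19.0 × 1.3003 = 24.7049 km/h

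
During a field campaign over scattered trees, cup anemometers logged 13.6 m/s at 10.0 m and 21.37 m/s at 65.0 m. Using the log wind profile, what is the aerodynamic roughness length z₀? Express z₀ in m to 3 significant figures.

z₀ ≈ 0.378 m

Log law: V(z) ∝ ln(z/z₀). With r = V₁/V₂ = 13.6/21.37 = 0.63641,
r · ln(z₂/z₀) = ln(z₁/z₀) ⇒ ln z₀ = (ln z₁ − r·ln z₂)/(1 − r)
ln z₀ = (2.30259 − 0.63641×4.17439) / 0.36359 = -0.9737
z₀ = exp(-0.9737) = 0.3777 m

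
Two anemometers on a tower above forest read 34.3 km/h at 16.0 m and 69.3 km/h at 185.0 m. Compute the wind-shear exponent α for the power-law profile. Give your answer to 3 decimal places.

α ≈ 0.287

Power law: V₂/V₁ = (z₂/z₁)^α ⇒ α = ln(V₂/V₁) / ln(z₂/z₁)
α = ln(69.3/34.3) / ln(185.0/16.0) = ln(2.0204) / ln(11.5625)
  = 0.70330 / 2.44777 = 0.28732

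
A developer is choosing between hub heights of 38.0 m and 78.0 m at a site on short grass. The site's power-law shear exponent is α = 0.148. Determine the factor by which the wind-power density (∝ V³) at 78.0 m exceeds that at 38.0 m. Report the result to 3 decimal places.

Speed ratio: V_B/V_A = (z_B/z_A)^α = (78.0/38.0)^0.148 = (2.0526)^0.148 = 1.11230
Power-density ratio: P_B/P_A = (V_B/V_A)³ = (1.11230)³ = 1.37615

1.376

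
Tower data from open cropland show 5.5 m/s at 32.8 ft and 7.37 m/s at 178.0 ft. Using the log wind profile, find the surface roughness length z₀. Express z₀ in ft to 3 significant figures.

z₀ ≈ 0.227 ft

Log law: V(z) ∝ ln(z/z₀). With r = V₁/V₂ = 5.5/7.37 = 0.74627,
r · ln(z₂/z₀) = ln(z₁/z₀) ⇒ ln z₀ = (ln z₁ − r·ln z₂)/(1 − r)
ln z₀ = (3.49043 − 0.74627×5.18178) / 0.25373 = -1.4841
z₀ = exp(-1.4841) = 0.2267 ft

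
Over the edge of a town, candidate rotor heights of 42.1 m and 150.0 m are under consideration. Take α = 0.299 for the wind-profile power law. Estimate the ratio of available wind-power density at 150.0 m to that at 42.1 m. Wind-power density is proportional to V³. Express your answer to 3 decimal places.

3.126

Speed ratio: V_B/V_A = (z_B/z_A)^α = (150.0/42.1)^0.299 = (3.5629)^0.299 = 1.46215
Power-density ratio: P_B/P_A = (V_B/V_A)³ = (1.46215)³ = 3.12588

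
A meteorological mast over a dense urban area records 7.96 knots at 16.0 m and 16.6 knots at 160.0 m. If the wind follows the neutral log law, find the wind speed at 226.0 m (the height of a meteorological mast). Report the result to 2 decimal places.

17.90 knots

Log law: V ∝ ln(z/z₀). From the pair, with r = V₁/V₂ = 0.47952,
ln z₀ = (ln z₁ − r·ln z₂)/(1 − r) = (2.7726 − 0.47952×5.0752)/0.52048 = 0.6512 → z₀ = 1.918 m
V₃ = V₁ · ln(z₃/z₀)/ln(z₁/z₀) = 7.96 × 4.7693/2.1214 = 17.8959 knots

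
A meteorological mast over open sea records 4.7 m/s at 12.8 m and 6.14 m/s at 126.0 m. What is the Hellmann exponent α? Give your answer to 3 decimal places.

α ≈ 0.117

Power law: V₂/V₁ = (z₂/z₁)^α ⇒ α = ln(V₂/V₁) / ln(z₂/z₁)
α = ln(6.14/4.7) / ln(126.0/12.8) = ln(1.3064) / ln(9.8438)
  = 0.26726 / 2.28684 = 0.11687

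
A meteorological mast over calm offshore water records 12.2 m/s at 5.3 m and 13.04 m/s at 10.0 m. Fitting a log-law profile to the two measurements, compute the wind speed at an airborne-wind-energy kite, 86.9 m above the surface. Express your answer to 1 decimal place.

Log law: V ∝ ln(z/z₀). From the pair, with r = V₁/V₂ = 0.93558,
ln z₀ = (ln z₁ − r·ln z₂)/(1 − r) = (1.6677 − 0.93558×2.3026)/0.06442 = -7.5531 → z₀ = 0.0005245 m
V₃ = V₁ · ln(z₃/z₀)/ln(z₁/z₀) = 12.2 × 12.0179/9.2209 = 15.9007 m/s

15.9 m/s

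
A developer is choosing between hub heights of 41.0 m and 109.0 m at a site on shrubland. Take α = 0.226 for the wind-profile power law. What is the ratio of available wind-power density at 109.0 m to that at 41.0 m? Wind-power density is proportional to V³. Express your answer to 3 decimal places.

Speed ratio: V_B/V_A = (z_B/z_A)^α = (109.0/41.0)^0.226 = (2.6585)^0.226 = 1.24730
Power-density ratio: P_B/P_A = (V_B/V_A)³ = (1.24730)³ = 1.94047

1.940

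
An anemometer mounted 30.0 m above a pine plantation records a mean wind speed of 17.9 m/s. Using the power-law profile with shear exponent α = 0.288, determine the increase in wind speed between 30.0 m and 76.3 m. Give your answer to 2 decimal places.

5.52 m/s

Power law: V₂ = V₁ · (z₂/z₁)^α = 17.9 × (2.5433)^0.288 = 23.4212 m/s
ΔV = 23.4212 − 17.9 = 5.5212 m/s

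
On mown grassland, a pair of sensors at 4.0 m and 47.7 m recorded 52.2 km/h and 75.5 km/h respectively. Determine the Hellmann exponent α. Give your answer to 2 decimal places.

Power law: V₂/V₁ = (z₂/z₁)^α ⇒ α = ln(V₂/V₁) / ln(z₂/z₁)
α = ln(75.5/52.2) / ln(47.7/4.0) = ln(1.4464) / ln(11.9250)
  = 0.36905 / 2.47864 = 0.14889

α ≈ 0.15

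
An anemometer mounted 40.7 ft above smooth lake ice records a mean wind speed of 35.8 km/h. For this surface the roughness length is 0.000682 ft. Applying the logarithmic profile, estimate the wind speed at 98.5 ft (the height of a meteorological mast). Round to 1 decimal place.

38.7 km/h

Log law: V(z) ∝ ln(z/z₀), so V₂/V₁ = ln(z₂/z₀) / ln(z₁/z₀).
ln(98.5/0.000682) = 11.8805, ln(40.7/0.000682) = 10.9967
V₂ = 35.8 × 11.8805/10.9967 = 35.8 × 1.0804 = 38.6773 km/h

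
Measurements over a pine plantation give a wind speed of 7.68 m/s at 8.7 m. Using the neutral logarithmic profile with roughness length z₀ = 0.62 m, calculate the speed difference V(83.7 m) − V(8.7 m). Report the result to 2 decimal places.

Log law: V₂ = V₁ · ln(z₂/z₀)/ln(z₁/z₀) = 7.68 × 4.9053/2.6414 = 14.2625 m/s
ΔV = 14.2625 − 7.68 = 6.5825 m/s

6.58 m/s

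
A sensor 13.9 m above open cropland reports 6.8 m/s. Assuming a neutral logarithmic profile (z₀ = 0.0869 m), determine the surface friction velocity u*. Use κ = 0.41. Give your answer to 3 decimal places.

Log law: V(z) = (u*/κ) · ln(z/z₀) ⇒ u* = κ · V / ln(z/z₀)
u* = 0.41 × 6.8 / ln(13.9/0.0869) = 0.41 × 6.8 / 5.0749
   = 2.7880 / 5.0749 = 0.5494 m/s

u* ≈ 0.549 m/s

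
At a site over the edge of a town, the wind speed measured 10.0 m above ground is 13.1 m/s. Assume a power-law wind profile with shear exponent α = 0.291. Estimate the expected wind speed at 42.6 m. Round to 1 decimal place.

Power-law profile: V₂ = V₁ · (z₂/z₁)^α
V₂ = 13.1 × (42.6/10.0)^0.291 = 13.1 × (4.2600)^0.291
    = 13.1 × 1.5246 = 19.9724 m/s

20.0 m/s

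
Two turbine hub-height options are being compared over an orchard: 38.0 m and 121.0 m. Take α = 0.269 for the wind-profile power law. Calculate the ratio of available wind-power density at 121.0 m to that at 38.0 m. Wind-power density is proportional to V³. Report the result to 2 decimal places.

2.55

Speed ratio: V_B/V_A = (z_B/z_A)^α = (121.0/38.0)^0.269 = (3.1842)^0.269 = 1.36555
Power-density ratio: P_B/P_A = (V_B/V_A)³ = (1.36555)³ = 2.54638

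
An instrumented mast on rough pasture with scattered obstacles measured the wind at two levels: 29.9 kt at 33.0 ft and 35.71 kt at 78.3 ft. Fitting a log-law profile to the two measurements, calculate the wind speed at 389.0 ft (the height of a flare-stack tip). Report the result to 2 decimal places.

Log law: V ∝ ln(z/z₀). From the pair, with r = V₁/V₂ = 0.83730,
ln z₀ = (ln z₁ − r·ln z₂)/(1 − r) = (3.4965 − 0.83730×4.3605)/0.16270 = -0.9501 → z₀ = 0.3867 ft
V₃ = V₁ · ln(z₃/z₀)/ln(z₁/z₀) = 29.9 × 6.9137/4.4466 = 46.4891 kt

46.49 kt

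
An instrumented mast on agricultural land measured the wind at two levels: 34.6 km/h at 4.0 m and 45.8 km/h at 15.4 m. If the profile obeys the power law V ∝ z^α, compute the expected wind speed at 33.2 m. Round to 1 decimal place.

53.7 km/h

First find α: α = ln(V₂/V₁)/ln(z₂/z₁) = ln(45.8/34.6)/ln(15.4/4.0) = 0.28043/1.34807 = 0.2080
Extrapolate from 15.4 m to 33.2 m: V₃ = 45.8 × (33.2/15.4)^0.2080 = 45.8 × 1.1733 = 53.7360 km/h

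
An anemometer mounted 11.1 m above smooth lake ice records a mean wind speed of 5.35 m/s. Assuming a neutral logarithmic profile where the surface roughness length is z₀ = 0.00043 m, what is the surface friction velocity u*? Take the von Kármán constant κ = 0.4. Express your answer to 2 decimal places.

Log law: V(z) = (u*/κ) · ln(z/z₀) ⇒ u* = κ · V / ln(z/z₀)
u* = 0.4 × 5.35 / ln(11.1/0.00043) = 0.4 × 5.35 / 10.1587
   = 2.1400 / 10.1587 = 0.2107 m/s

u* ≈ 0.21 m/s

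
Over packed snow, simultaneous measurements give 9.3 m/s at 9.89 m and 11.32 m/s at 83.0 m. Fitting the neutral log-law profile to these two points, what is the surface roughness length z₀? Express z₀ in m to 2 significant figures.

z₀ ≈ 0.00055 m

Log law: V(z) ∝ ln(z/z₀). With r = V₁/V₂ = 9.3/11.32 = 0.82155,
r · ln(z₂/z₀) = ln(z₁/z₀) ⇒ ln z₀ = (ln z₁ − r·ln z₂)/(1 − r)
ln z₀ = (2.29152 − 0.82155×4.41884) / 0.17845 = -7.5026
z₀ = exp(-7.5026) = 0.0005517 m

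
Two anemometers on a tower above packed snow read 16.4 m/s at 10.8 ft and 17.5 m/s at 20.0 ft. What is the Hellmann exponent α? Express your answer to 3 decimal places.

Power law: V₂/V₁ = (z₂/z₁)^α ⇒ α = ln(V₂/V₁) / ln(z₂/z₁)
α = ln(17.5/16.4) / ln(20.0/10.8) = ln(1.0671) / ln(1.8519)
  = 0.06492 / 0.61619 = 0.10536

α ≈ 0.105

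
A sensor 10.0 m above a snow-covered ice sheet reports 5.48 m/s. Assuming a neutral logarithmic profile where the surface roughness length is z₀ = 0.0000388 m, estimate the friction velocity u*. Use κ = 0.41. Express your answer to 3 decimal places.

u* ≈ 0.180 m/s

Log law: V(z) = (u*/κ) · ln(z/z₀) ⇒ u* = κ · V / ln(z/z₀)
u* = 0.41 × 5.48 / ln(10.0/0.0000388) = 0.41 × 5.48 / 12.4597
   = 2.2468 / 12.4597 = 0.1803 m/s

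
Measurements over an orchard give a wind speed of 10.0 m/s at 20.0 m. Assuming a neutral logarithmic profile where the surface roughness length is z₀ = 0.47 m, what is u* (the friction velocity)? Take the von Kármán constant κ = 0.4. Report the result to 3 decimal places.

Log law: V(z) = (u*/κ) · ln(z/z₀) ⇒ u* = κ · V / ln(z/z₀)
u* = 0.4 × 10.0 / ln(20.0/0.47) = 0.4 × 10.0 / 3.7508
   = 4.0000 / 3.7508 = 1.0665 m/s

u* ≈ 1.066 m/s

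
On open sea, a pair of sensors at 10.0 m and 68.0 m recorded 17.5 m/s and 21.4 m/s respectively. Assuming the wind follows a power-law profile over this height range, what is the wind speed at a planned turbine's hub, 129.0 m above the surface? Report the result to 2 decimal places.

22.89 m/s

First find α: α = ln(V₂/V₁)/ln(z₂/z₁) = ln(21.4/17.5)/ln(68.0/10.0) = 0.20119/1.91692 = 0.1050
Extrapolate from 68.0 m to 129.0 m: V₃ = 21.4 × (129.0/68.0)^0.1050 = 21.4 × 1.0695 = 22.8876 m/s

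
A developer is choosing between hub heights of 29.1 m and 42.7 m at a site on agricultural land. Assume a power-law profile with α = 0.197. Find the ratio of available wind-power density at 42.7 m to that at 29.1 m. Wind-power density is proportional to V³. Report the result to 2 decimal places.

Speed ratio: V_B/V_A = (z_B/z_A)^α = (42.7/29.1)^0.197 = (1.4674)^0.197 = 1.07847
Power-density ratio: P_B/P_A = (V_B/V_A)³ = (1.07847)³ = 1.25436

1.25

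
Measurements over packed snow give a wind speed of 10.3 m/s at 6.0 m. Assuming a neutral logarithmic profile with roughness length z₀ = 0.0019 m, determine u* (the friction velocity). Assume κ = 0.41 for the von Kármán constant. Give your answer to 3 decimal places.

Log law: V(z) = (u*/κ) · ln(z/z₀) ⇒ u* = κ · V / ln(z/z₀)
u* = 0.41 × 10.3 / ln(6.0/0.0019) = 0.41 × 10.3 / 8.0577
   = 4.2230 / 8.0577 = 0.5241 m/s

u* ≈ 0.524 m/s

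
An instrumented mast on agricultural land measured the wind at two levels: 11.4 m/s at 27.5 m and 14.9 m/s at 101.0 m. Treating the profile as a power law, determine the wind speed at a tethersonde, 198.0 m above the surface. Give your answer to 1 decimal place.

17.1 m/s

First find α: α = ln(V₂/V₁)/ln(z₂/z₁) = ln(14.9/11.4)/ln(101.0/27.5) = 0.26775/1.30093 = 0.2058
Extrapolate from 101.0 m to 198.0 m: V₃ = 14.9 × (198.0/101.0)^0.2058 = 14.9 × 1.1486 = 17.1141 m/s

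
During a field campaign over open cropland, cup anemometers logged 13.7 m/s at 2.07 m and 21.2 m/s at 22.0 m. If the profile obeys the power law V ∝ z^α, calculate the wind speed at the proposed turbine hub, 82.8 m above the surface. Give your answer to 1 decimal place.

27.1 m/s

First find α: α = ln(V₂/V₁)/ln(z₂/z₁) = ln(21.2/13.7)/ln(22.0/2.07) = 0.43661/2.36349 = 0.1847
Extrapolate from 22.0 m to 82.8 m: V₃ = 21.2 × (82.8/22.0)^0.1847 = 21.2 × 1.2774 = 27.0812 m/s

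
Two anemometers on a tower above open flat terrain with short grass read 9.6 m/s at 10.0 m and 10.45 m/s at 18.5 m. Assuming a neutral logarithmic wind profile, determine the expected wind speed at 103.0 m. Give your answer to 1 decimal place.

12.8 m/s

Log law: V ∝ ln(z/z₀). From the pair, with r = V₁/V₂ = 0.91866,
ln z₀ = (ln z₁ − r·ln z₂)/(1 − r) = (2.3026 − 0.91866×2.9178)/0.08134 = -4.6454 → z₀ = 0.009606 m
V₃ = V₁ · ln(z₃/z₀)/ln(z₁/z₀) = 9.6 × 9.2801/6.9480 = 12.8223 m/s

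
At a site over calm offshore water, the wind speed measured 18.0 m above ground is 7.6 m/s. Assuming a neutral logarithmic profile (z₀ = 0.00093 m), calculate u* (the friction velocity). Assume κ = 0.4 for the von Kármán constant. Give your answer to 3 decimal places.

Log law: V(z) = (u*/κ) · ln(z/z₀) ⇒ u* = κ · V / ln(z/z₀)
u* = 0.4 × 7.6 / ln(18.0/0.00093) = 0.4 × 7.6 / 9.8707
   = 3.0400 / 9.8707 = 0.3080 m/s

u* ≈ 0.308 m/s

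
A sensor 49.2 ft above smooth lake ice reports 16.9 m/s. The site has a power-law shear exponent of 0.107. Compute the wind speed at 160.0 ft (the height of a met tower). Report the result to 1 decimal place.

19.2 m/s

Power-law profile: V₂ = V₁ · (z₂/z₁)^α
V₂ = 16.9 × (160.0/49.2)^0.107 = 16.9 × (3.2520)^0.107
    = 16.9 × 1.1345 = 19.1729 m/s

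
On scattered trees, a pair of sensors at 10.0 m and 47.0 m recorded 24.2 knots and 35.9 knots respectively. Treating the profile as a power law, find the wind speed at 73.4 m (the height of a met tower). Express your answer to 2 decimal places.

40.22 knots

First find α: α = ln(V₂/V₁)/ln(z₂/z₁) = ln(35.9/24.2)/ln(47.0/10.0) = 0.39438/1.54756 = 0.2548
Extrapolate from 47.0 m to 73.4 m: V₃ = 35.9 × (73.4/47.0)^0.2548 = 35.9 × 1.1203 = 40.2190 knots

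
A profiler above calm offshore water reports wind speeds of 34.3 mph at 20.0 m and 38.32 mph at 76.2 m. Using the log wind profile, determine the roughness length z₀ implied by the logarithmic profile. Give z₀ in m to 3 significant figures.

z₀ ≈ 0.000221 m

Log law: V(z) ∝ ln(z/z₀). With r = V₁/V₂ = 34.3/38.32 = 0.89509,
r · ln(z₂/z₀) = ln(z₁/z₀) ⇒ ln z₀ = (ln z₁ − r·ln z₂)/(1 − r)
ln z₀ = (2.99573 − 0.89509×4.33336) / 0.10491 = -8.4174
z₀ = exp(-8.4174) = 0.0002210 m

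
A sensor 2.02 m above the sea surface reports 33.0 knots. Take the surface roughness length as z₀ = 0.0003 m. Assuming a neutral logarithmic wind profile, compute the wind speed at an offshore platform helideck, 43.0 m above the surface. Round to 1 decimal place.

Log law: V(z) ∝ ln(z/z₀), so V₂/V₁ = ln(z₂/z₀) / ln(z₁/z₀).
ln(43.0/0.0003) = 11.8729, ln(2.02/0.0003) = 8.8148
V₂ = 33.0 × 11.8729/8.8148 = 33.0 × 1.3469 = 44.4486 knots

44.4 knots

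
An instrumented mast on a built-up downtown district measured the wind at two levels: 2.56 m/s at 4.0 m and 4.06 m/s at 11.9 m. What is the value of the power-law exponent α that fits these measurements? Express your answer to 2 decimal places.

Power law: V₂/V₁ = (z₂/z₁)^α ⇒ α = ln(V₂/V₁) / ln(z₂/z₁)
α = ln(4.06/2.56) / ln(11.9/4.0) = ln(1.5859) / ln(2.9750)
  = 0.46118 / 1.09024 = 0.42300

α ≈ 0.42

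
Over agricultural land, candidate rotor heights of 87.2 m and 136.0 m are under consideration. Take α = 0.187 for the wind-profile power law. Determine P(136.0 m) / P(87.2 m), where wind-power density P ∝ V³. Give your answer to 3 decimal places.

Speed ratio: V_B/V_A = (z_B/z_A)^α = (136.0/87.2)^0.187 = (1.5596)^0.187 = 1.08666
Power-density ratio: P_B/P_A = (V_B/V_A)³ = (1.08666)³ = 1.28317

1.283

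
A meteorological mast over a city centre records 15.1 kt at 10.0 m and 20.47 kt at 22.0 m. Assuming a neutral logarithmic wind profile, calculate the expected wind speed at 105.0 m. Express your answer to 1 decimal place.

31.1 kt

Log law: V ∝ ln(z/z₀). From the pair, with r = V₁/V₂ = 0.73766,
ln z₀ = (ln z₁ − r·ln z₂)/(1 − r) = (2.3026 − 0.73766×3.0910)/0.26234 = 0.0855 → z₀ = 1.089 m
V₃ = V₁ · ln(z₃/z₀)/ln(z₁/z₀) = 15.1 × 4.5685/2.2171 = 31.1147 kt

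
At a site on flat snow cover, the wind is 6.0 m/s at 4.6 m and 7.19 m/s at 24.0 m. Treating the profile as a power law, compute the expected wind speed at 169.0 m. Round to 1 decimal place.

8.9 m/s

First find α: α = ln(V₂/V₁)/ln(z₂/z₁) = ln(7.19/6.0)/ln(24.0/4.6) = 0.18093/1.65200 = 0.1095
Extrapolate from 24.0 m to 169.0 m: V₃ = 7.19 × (169.0/24.0)^0.1095 = 7.19 × 1.2383 = 8.9037 m/s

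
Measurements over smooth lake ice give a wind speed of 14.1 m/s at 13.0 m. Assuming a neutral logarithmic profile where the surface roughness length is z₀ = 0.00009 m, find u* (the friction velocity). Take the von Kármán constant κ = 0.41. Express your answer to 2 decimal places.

Log law: V(z) = (u*/κ) · ln(z/z₀) ⇒ u* = κ · V / ln(z/z₀)
u* = 0.41 × 14.1 / ln(13.0/0.00009) = 0.41 × 14.1 / 11.8807
   = 5.7810 / 11.8807 = 0.4866 m/s

u* ≈ 0.49 m/s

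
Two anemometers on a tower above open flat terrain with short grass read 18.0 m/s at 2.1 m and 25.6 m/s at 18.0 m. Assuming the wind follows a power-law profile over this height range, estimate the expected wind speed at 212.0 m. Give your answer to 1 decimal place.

38.4 m/s

First find α: α = ln(V₂/V₁)/ln(z₂/z₁) = ln(25.6/18.0)/ln(18.0/2.1) = 0.35222/2.14843 = 0.1639
Extrapolate from 18.0 m to 212.0 m: V₃ = 25.6 × (212.0/18.0)^0.1639 = 25.6 × 1.4983 = 38.3560 m/s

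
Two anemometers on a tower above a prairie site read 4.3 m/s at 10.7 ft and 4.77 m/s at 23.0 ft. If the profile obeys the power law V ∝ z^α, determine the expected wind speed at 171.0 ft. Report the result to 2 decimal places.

6.26 m/s

First find α: α = ln(V₂/V₁)/ln(z₂/z₁) = ln(4.77/4.3)/ln(23.0/10.7) = 0.10373/0.76525 = 0.1356
Extrapolate from 23.0 ft to 171.0 ft: V₃ = 4.77 × (171.0/23.0)^0.1356 = 4.77 × 1.3125 = 6.2607 m/s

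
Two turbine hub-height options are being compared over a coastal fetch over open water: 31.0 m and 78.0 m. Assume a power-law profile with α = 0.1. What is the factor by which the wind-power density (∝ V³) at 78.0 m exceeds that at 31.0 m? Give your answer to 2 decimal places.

Speed ratio: V_B/V_A = (z_B/z_A)^α = (78.0/31.0)^0.1 = (2.5161)^0.1 = 1.09666
Power-density ratio: P_B/P_A = (V_B/V_A)³ = (1.09666)³ = 1.31892

1.32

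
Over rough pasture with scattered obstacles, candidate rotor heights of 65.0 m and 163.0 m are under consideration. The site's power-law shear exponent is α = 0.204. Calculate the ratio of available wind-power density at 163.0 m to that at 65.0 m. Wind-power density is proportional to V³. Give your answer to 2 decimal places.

1.76

Speed ratio: V_B/V_A = (z_B/z_A)^α = (163.0/65.0)^0.204 = (2.5077)^0.204 = 1.20629
Power-density ratio: P_B/P_A = (V_B/V_A)³ = (1.20629)³ = 1.75532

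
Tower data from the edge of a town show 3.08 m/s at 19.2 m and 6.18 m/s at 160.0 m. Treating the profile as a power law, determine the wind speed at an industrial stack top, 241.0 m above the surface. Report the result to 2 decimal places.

First find α: α = ln(V₂/V₁)/ln(z₂/z₁) = ln(6.18/3.08)/ln(160.0/19.2) = 0.69639/2.12026 = 0.3284
Extrapolate from 160.0 m to 241.0 m: V₃ = 6.18 × (241.0/160.0)^0.3284 = 6.18 × 1.1440 = 7.0700 m/s

7.07 m/s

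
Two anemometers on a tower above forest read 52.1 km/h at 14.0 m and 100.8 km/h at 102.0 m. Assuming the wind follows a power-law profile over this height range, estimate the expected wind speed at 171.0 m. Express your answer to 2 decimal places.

First find α: α = ln(V₂/V₁)/ln(z₂/z₁) = ln(100.8/52.1)/ln(102.0/14.0) = 0.65997/1.98592 = 0.3323
Extrapolate from 102.0 m to 171.0 m: V₃ = 100.8 × (171.0/102.0)^0.3323 = 100.8 × 1.1873 = 119.6832 km/h

119.68 km/h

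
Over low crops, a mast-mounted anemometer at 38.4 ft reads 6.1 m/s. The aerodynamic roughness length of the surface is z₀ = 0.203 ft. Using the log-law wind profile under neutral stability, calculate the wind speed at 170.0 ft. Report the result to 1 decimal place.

7.8 m/s

Log law: V(z) ∝ ln(z/z₀), so V₂/V₁ = ln(z₂/z₀) / ln(z₁/z₀).
ln(170.0/0.203) = 6.7303, ln(38.4/0.203) = 5.2426
V₂ = 6.1 × 6.7303/5.2426 = 6.1 × 1.2838 = 7.8311 m/s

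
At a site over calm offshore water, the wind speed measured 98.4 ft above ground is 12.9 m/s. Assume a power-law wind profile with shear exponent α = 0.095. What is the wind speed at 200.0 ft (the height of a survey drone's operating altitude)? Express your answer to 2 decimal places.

13.80 m/s

Power-law profile: V₂ = V₁ · (z₂/z₁)^α
V₂ = 12.9 × (200.0/98.4)^0.095 = 12.9 × (2.0325)^0.095
    = 12.9 × 1.0697 = 13.7992 m/s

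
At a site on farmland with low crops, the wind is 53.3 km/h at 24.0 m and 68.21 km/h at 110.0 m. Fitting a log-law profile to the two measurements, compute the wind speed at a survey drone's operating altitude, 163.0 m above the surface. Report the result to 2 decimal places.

72.06 km/h

Log law: V ∝ ln(z/z₀). From the pair, with r = V₁/V₂ = 0.78141,
ln z₀ = (ln z₁ − r·ln z₂)/(1 − r) = (3.1781 − 0.78141×4.7005)/0.21859 = -2.2643 → z₀ = 0.1039 m
V₃ = V₁ · ln(z₃/z₀)/ln(z₁/z₀) = 53.3 × 7.3580/5.4423 = 72.0615 km/h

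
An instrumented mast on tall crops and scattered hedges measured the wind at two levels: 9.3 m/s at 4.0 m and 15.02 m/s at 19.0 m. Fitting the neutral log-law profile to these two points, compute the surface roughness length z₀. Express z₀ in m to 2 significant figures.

Log law: V(z) ∝ ln(z/z₀). With r = V₁/V₂ = 9.3/15.02 = 0.61917,
r · ln(z₂/z₀) = ln(z₁/z₀) ⇒ ln z₀ = (ln z₁ − r·ln z₂)/(1 − r)
ln z₀ = (1.38629 − 0.61917×2.94444) / 0.38083 = -1.1471
z₀ = exp(-1.1471) = 0.3176 m

z₀ ≈ 0.32 m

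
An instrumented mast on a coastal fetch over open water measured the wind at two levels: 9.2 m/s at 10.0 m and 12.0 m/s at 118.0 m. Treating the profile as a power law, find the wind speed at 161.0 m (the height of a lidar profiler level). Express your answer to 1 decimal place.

First find α: α = ln(V₂/V₁)/ln(z₂/z₁) = ln(12.0/9.2)/ln(118.0/10.0) = 0.26570/2.46810 = 0.1077
Extrapolate from 118.0 m to 161.0 m: V₃ = 12.0 × (161.0/118.0)^0.1077 = 12.0 × 1.0340 = 12.4082 m/s

12.4 m/s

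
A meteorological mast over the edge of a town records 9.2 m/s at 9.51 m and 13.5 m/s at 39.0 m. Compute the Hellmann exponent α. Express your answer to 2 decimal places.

α ≈ 0.27

Power law: V₂/V₁ = (z₂/z₁)^α ⇒ α = ln(V₂/V₁) / ln(z₂/z₁)
α = ln(13.5/9.2) / ln(39.0/9.51) = ln(1.4674) / ln(4.1009)
  = 0.38349 / 1.41122 = 0.27174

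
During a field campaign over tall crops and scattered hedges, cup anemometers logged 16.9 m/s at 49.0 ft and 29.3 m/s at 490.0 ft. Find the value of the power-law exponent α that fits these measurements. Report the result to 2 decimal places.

Power law: V₂/V₁ = (z₂/z₁)^α ⇒ α = ln(V₂/V₁) / ln(z₂/z₁)
α = ln(29.3/16.9) / ln(490.0/49.0) = ln(1.7337) / ln(10.0000)
  = 0.55027 / 2.30259 = 0.23898

α ≈ 0.24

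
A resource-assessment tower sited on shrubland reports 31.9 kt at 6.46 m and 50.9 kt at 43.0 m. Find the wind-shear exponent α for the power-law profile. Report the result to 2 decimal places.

Power law: V₂/V₁ = (z₂/z₁)^α ⇒ α = ln(V₂/V₁) / ln(z₂/z₁)
α = ln(50.9/31.9) / ln(43.0/6.46) = ln(1.5956) / ln(6.6563)
  = 0.46726 / 1.89557 = 0.24650

α ≈ 0.25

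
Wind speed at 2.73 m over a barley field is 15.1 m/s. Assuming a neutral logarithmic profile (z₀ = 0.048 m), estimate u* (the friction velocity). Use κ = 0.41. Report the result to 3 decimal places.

Log law: V(z) = (u*/κ) · ln(z/z₀) ⇒ u* = κ · V / ln(z/z₀)
u* = 0.41 × 15.1 / ln(2.73/0.048) = 0.41 × 15.1 / 4.0409
   = 6.1910 / 4.0409 = 1.5321 m/s

u* ≈ 1.532 m/s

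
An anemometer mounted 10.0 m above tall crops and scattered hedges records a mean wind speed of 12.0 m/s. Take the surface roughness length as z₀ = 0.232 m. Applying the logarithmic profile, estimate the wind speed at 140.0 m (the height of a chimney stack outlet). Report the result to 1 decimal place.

20.4 m/s

Log law: V(z) ∝ ln(z/z₀), so V₂/V₁ = ln(z₂/z₀) / ln(z₁/z₀).
ln(140.0/0.232) = 6.4027, ln(10.0/0.232) = 3.7636
V₂ = 12.0 × 6.4027/3.7636 = 12.0 × 1.7012 = 20.4145 m/s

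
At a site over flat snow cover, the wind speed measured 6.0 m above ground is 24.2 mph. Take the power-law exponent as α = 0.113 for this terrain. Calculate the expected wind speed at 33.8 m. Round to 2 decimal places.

Power-law profile: V₂ = V₁ · (z₂/z₁)^α
V₂ = 24.2 × (33.8/6.0)^0.113 = 24.2 × (5.6333)^0.113
    = 24.2 × 1.2157 = 29.4206 mph

29.42 mph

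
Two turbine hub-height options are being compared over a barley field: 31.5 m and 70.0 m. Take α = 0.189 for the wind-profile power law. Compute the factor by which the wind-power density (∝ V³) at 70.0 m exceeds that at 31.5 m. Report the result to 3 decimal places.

1.573

Speed ratio: V_B/V_A = (z_B/z_A)^α = (70.0/31.5)^0.189 = (2.2222)^0.189 = 1.16290
Power-density ratio: P_B/P_A = (V_B/V_A)³ = (1.16290)³ = 1.57264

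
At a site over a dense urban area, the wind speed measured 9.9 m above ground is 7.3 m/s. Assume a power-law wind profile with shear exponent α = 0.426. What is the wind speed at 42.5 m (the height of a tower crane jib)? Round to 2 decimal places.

Power-law profile: V₂ = V₁ · (z₂/z₁)^α
V₂ = 7.3 × (42.5/9.9)^0.426 = 7.3 × (4.2929)^0.426
    = 7.3 × 1.8602 = 13.5793 m/s

13.58 m/s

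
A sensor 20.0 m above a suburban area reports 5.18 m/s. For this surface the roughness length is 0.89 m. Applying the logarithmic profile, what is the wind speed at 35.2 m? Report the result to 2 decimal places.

6.12 m/s

Log law: V(z) ∝ ln(z/z₀), so V₂/V₁ = ln(z₂/z₀) / ln(z₁/z₀).
ln(35.2/0.89) = 3.6776, ln(20.0/0.89) = 3.1123
V₂ = 5.18 × 3.6776/3.1123 = 5.18 × 1.1816 = 6.1209 m/s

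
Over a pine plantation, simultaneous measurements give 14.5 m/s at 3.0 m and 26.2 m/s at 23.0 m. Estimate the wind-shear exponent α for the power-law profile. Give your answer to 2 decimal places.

Power law: V₂/V₁ = (z₂/z₁)^α ⇒ α = ln(V₂/V₁) / ln(z₂/z₁)
α = ln(26.2/14.5) / ln(23.0/3.0) = ln(1.8069) / ln(7.6667)
  = 0.59161 / 2.03688 = 0.29045

α ≈ 0.29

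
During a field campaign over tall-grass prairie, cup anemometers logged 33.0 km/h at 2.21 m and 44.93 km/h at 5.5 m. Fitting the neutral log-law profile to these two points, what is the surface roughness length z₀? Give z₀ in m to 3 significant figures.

z₀ ≈ 0.177 m

Log law: V(z) ∝ ln(z/z₀). With r = V₁/V₂ = 33.0/44.93 = 0.73448,
r · ln(z₂/z₀) = ln(z₁/z₀) ⇒ ln z₀ = (ln z₁ − r·ln z₂)/(1 − r)
ln z₀ = (0.79299 − 0.73448×1.70475) / 0.26552 = -1.7290
z₀ = exp(-1.7290) = 0.1775 m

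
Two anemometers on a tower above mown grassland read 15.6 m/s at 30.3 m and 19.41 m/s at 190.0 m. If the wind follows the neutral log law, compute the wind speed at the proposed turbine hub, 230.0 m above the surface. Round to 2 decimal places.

Log law: V ∝ ln(z/z₀). From the pair, with r = V₁/V₂ = 0.80371,
ln z₀ = (ln z₁ − r·ln z₂)/(1 − r) = (3.4111 − 0.80371×5.2470)/0.19629 = -4.1058 → z₀ = 0.01648 m
V₃ = V₁ · ln(z₃/z₀)/ln(z₁/z₀) = 15.6 × 9.5439/7.5170 = 19.8065 m/s

19.81 m/s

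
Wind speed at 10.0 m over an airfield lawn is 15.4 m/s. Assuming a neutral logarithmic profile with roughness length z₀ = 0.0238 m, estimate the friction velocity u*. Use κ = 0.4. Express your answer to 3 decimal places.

u* ≈ 1.020 m/s

Log law: V(z) = (u*/κ) · ln(z/z₀) ⇒ u* = κ · V / ln(z/z₀)
u* = 0.4 × 15.4 / ln(10.0/0.0238) = 0.4 × 15.4 / 6.0407
   = 6.1600 / 6.0407 = 1.0198 m/s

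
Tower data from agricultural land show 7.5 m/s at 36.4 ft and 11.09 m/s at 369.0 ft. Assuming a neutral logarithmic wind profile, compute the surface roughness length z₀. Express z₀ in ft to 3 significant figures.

z₀ ≈ 0.288 ft

Log law: V(z) ∝ ln(z/z₀). With r = V₁/V₂ = 7.5/11.09 = 0.67628,
r · ln(z₂/z₀) = ln(z₁/z₀) ⇒ ln z₀ = (ln z₁ − r·ln z₂)/(1 − r)
ln z₀ = (3.59457 − 0.67628×5.91080) / 0.32372 = -1.2443
z₀ = exp(-1.2443) = 0.2881 ft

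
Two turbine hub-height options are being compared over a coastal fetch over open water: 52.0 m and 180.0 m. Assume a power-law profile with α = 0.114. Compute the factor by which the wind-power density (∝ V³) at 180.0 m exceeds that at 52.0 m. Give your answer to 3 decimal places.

1.529

Speed ratio: V_B/V_A = (z_B/z_A)^α = (180.0/52.0)^0.114 = (3.4615)^0.114 = 1.15206
Power-density ratio: P_B/P_A = (V_B/V_A)³ = (1.15206)³ = 1.52908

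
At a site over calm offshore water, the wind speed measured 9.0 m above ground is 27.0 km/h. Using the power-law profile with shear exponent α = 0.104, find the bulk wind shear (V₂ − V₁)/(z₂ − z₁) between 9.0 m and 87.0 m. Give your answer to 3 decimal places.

Power law: V₂ = V₁ · (z₂/z₁)^α = 27.0 × (9.6667)^0.104 = 34.1848 km/h
ΔV/Δz = (34.1848 − 27.0)/(87.0 − 9.0) = 7.1848/78.0000 = 0.09211 km/h/m

0.092 km/h/m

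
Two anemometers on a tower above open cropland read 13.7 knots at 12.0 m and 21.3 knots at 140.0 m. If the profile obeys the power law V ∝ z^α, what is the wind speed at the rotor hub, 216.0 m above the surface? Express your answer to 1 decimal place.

First find α: α = ln(V₂/V₁)/ln(z₂/z₁) = ln(21.3/13.7)/ln(140.0/12.0) = 0.44131/2.45674 = 0.1796
Extrapolate from 140.0 m to 216.0 m: V₃ = 21.3 × (216.0/140.0)^0.1796 = 21.3 × 1.0810 = 23.0255 knots

23.0 knots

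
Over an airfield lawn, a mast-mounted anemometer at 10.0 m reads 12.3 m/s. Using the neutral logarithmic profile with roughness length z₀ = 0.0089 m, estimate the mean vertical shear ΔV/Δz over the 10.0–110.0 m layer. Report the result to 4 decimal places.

0.0420 m/s/m

Log law: V₂ = V₁ · ln(z₂/z₀)/ln(z₁/z₀) = 12.3 × 9.4222/7.0243 = 16.4989 m/s
ΔV/Δz = (16.4989 − 12.3)/(110.0 − 10.0) = 4.1989/100.0000 = 0.04199 m/s/m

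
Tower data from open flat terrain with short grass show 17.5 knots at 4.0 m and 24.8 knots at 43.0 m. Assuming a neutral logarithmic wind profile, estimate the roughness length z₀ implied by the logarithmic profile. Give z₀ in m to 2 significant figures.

Log law: V(z) ∝ ln(z/z₀). With r = V₁/V₂ = 17.5/24.8 = 0.70565,
r · ln(z₂/z₀) = ln(z₁/z₀) ⇒ ln z₀ = (ln z₁ − r·ln z₂)/(1 − r)
ln z₀ = (1.38629 − 0.70565×3.76120) / 0.29435 = -4.3070
z₀ = exp(-4.3070) = 0.01347 m

z₀ ≈ 0.013 m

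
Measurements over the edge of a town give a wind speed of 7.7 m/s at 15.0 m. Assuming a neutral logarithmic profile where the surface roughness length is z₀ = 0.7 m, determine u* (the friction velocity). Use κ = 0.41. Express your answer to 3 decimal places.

Log law: V(z) = (u*/κ) · ln(z/z₀) ⇒ u* = κ · V / ln(z/z₀)
u* = 0.41 × 7.7 / ln(15.0/0.7) = 0.41 × 7.7 / 3.0647
   = 3.1570 / 3.0647 = 1.0301 m/s

u* ≈ 1.030 m/s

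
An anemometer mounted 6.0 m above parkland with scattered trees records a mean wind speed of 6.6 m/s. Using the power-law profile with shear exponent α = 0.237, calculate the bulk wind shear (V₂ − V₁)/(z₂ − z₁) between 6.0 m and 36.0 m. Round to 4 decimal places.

0.1164 m/s/m

Power law: V₂ = V₁ · (z₂/z₁)^α = 6.6 × (6.0000)^0.237 = 10.0917 m/s
ΔV/Δz = (10.0917 − 6.6)/(36.0 − 6.0) = 3.4917/30.0000 = 0.11639 m/s/m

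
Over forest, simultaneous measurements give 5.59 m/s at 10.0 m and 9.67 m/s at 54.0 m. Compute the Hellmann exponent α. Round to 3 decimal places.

α ≈ 0.325

Power law: V₂/V₁ = (z₂/z₁)^α ⇒ α = ln(V₂/V₁) / ln(z₂/z₁)
α = ln(9.67/5.59) / ln(54.0/10.0) = ln(1.7299) / ln(5.4000)
  = 0.54805 / 1.68640 = 0.32498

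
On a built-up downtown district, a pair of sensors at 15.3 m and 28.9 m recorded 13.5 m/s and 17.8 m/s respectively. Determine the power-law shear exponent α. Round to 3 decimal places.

Power law: V₂/V₁ = (z₂/z₁)^α ⇒ α = ln(V₂/V₁) / ln(z₂/z₁)
α = ln(17.8/13.5) / ln(28.9/15.3) = ln(1.3185) / ln(1.8889)
  = 0.27651 / 0.63599 = 0.43477

α ≈ 0.435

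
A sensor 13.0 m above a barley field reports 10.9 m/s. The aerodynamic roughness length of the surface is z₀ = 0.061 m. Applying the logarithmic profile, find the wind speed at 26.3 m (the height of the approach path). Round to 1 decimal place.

Log law: V(z) ∝ ln(z/z₀), so V₂/V₁ = ln(z₂/z₀) / ln(z₁/z₀).
ln(26.3/0.061) = 6.0665, ln(13.0/0.061) = 5.3618
V₂ = 10.9 × 6.0665/5.3618 = 10.9 × 1.1314 = 12.3324 m/s

12.3 m/s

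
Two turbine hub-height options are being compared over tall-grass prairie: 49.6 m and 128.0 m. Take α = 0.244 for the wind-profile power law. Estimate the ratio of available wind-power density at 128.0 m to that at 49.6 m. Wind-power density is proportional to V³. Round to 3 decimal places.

Speed ratio: V_B/V_A = (z_B/z_A)^α = (128.0/49.6)^0.244 = (2.5806)^0.244 = 1.26026
Power-density ratio: P_B/P_A = (V_B/V_A)³ = (1.26026)³ = 2.00164

2.002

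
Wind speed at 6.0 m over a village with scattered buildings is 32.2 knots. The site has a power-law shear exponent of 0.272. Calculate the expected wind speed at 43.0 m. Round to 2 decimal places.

55.02 knots

Power-law profile: V₂ = V₁ · (z₂/z₁)^α
V₂ = 32.2 × (43.0/6.0)^0.272 = 32.2 × (7.1667)^0.272
    = 32.2 × 1.7086 = 55.0177 knots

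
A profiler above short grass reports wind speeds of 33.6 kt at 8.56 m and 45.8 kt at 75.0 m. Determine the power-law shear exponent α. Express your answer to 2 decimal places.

α ≈ 0.14

Power law: V₂/V₁ = (z₂/z₁)^α ⇒ α = ln(V₂/V₁) / ln(z₂/z₁)
α = ln(45.8/33.6) / ln(75.0/8.56) = ln(1.3631) / ln(8.7617)
  = 0.30976 / 2.17039 = 0.14272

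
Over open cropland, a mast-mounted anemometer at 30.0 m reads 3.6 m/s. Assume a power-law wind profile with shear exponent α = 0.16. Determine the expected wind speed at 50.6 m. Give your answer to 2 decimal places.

3.91 m/s

Power-law profile: V₂ = V₁ · (z₂/z₁)^α
V₂ = 3.6 × (50.6/30.0)^0.16 = 3.6 × (1.6867)^0.16
    = 3.6 × 1.0872 = 3.9141 m/s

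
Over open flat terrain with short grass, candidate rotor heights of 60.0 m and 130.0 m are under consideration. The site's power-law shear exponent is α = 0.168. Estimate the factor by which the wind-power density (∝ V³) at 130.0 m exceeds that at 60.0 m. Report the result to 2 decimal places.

Speed ratio: V_B/V_A = (z_B/z_A)^α = (130.0/60.0)^0.168 = (2.1667)^0.168 = 1.13871
Power-density ratio: P_B/P_A = (V_B/V_A)³ = (1.13871)³ = 1.47652

1.48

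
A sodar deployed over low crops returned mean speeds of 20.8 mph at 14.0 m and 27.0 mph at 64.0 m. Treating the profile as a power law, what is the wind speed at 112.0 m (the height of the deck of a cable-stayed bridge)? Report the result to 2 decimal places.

First find α: α = ln(V₂/V₁)/ln(z₂/z₁) = ln(27.0/20.8)/ln(64.0/14.0) = 0.26088/1.51983 = 0.1717
Extrapolate from 64.0 m to 112.0 m: V₃ = 27.0 × (112.0/64.0)^0.1717 = 27.0 × 1.1008 = 29.7223 mph

29.72 mph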